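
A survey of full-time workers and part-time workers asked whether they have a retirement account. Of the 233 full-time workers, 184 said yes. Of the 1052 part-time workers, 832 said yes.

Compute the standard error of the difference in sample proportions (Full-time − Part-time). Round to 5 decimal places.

0.02950

Sample proportions: 184/233 = 0.7897, 832/1052 = 0.7909.
Each SE is √(p̂(1−p̂)/n): √(0.7897·0.2103/233) = 0.02670 and √(0.7909·0.2091/1052) = 0.01254.
SE(p̂₁ − p̂₂) = √(SE₁² + SE₂²) = √(0.00071289 + 0.0001572516) = 0.02950, since the two samples are independent.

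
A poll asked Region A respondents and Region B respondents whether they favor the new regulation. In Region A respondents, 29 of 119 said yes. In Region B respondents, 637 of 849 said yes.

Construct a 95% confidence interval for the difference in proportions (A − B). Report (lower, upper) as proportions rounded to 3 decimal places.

First, p̂₁ = 29/119 = 0.2437; p̂₂ = 637/849 = 0.7503.
The two standard errors are √(0.2437×0.7563/119) = 0.03936 and √(0.7503×0.2497/849) = 0.01486.
Because the samples are independent, SE_diff = √(0.03936² + 0.01486²) = 0.04207.
Using z* = 1.960 for 95%, ME = 1.960 × 0.04207 = 0.08246.
p̂₁ − p̂₂ = -0.5066; interval -0.5066 ± 0.08246 gives (-0.589, -0.424).

(-0.589, -0.424)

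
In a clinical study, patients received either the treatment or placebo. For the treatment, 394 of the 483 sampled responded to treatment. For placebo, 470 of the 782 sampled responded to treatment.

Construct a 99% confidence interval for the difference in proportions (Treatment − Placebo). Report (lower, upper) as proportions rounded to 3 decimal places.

(0.151, 0.279)

Sample proportions: 394/483 = 0.8157, 470/782 = 0.6010.
Each SE is √(p̂(1−p̂)/n): √(0.8157·0.1843/483) = 0.01764 and √(0.6010·0.3990/782) = 0.01751.
SE(p̂₁ − p̂₂) = √(SE₁² + SE₂²) = √(0.0003111696 + 0.0003066001) = 0.02485, since the two samples are independent.
At 99% confidence z* = 2.576; margin = 2.576 × 0.02485 = 0.06401.
The difference is 0.8157 − 0.6010 = 0.2147, so the interval is 0.2147 ± 0.06401 = (0.151, 0.279).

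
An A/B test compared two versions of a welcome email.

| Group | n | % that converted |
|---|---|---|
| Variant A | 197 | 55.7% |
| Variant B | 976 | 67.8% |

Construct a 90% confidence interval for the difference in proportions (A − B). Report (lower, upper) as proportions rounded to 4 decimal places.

SE₁ = √(p̂₁(1−p̂₁)/n₁) = √(0.5570·0.4430/197) = 0.03539; SE₂ = √(0.6780·0.3220/976) = 0.01496.
Independent samples: SE of the difference = √(SE₁² + SE₂²) = √(0.0012524521 + 0.0002238016) = 0.03842.
z* for 90% confidence is 1.645, so the margin of error is 1.645 × 0.03842 = 0.06320.
Point estimate p̂₁ − p̂₂ = 0.5570 − 0.6780 = -0.1210.
-0.1210 ± 0.06320 → (-0.1842, -0.0578).

(-0.1842, -0.0578)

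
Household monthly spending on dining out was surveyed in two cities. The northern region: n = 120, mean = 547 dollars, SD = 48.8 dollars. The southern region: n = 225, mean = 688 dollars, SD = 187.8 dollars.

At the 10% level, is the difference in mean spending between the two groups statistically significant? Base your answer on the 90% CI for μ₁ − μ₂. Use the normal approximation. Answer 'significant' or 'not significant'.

significant

Standard errors of each mean: 48.8/√120 = 4.4548 and 187.8/√225 = 12.5200.
SE(x̄₁ − x̄₂) = √(4.4548² + 12.5200²) = 13.2889 for independent samples with unequal variances.
With z* = 1.645, the margin is 1.645 × 13.2889 = 21.8602.
x̄₁ − x̄₂ = 547 − 688 = -141.0000; the interval is -141.0000 ± 21.8602 = (-162.8602, -119.1398).
The interval (-162.8602, -119.1398) does not contain 0, so the difference is significant.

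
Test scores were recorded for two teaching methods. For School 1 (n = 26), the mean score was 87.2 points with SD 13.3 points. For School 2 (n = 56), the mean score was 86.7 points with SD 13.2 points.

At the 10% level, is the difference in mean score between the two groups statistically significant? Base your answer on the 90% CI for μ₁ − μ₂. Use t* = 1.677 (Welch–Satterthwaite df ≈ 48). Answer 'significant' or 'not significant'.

Per-group SEs: s₁/√n₁ = 13.3/√26 = 2.6083, s₂/√n₂ = 13.2/√56 = 1.7639.
Unpooled SE of the difference: √(6.80322889 + 3.11134321) = 3.1487.
Margin of error = t* · SE = 1.677 × 3.1487 = 5.2804.
x̄₁ − x̄₂ = 87.2 − 86.7 = 0.5000.
CI: 0.5000 ± 5.2804 = (-4.7804, 5.7804).
The interval (-4.7804, 5.7804) contains 0, so the difference is not significant.

not significant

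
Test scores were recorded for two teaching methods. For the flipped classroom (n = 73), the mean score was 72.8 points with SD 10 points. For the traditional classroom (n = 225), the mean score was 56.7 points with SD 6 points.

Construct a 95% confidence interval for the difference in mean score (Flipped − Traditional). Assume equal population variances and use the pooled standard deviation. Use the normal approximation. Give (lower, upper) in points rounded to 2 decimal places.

s_p = √[((n₁−1)s₁² + (n₂−1)s₂²)/(n₁+n₂−2)] = √[(72·10² + 224·6²)/296] = 7.1811.
SE = 7.1811·√(1/73 + 1/225) = 0.9673.
With z* = 1.960, margin = 1.960 × 0.9673 = 1.8959.
x̄₁ − x̄₂ = 72.8 − 56.7 = 16.1000; interval 16.1000 ± 1.8959 = (14.20, 18.00).

(14.20, 18.00)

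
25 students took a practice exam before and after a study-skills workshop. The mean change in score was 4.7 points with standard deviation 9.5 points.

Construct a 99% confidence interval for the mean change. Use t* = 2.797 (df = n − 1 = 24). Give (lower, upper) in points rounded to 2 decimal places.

Paired design: SE = s_d/√n = 9.5/√25 = 1.9000.
t* = 2.797; margin of error = 2.797 × 1.9000 = 5.3143.
4.7 ± 5.3143 → (-0.61, 10.01).

(-0.61, 10.01)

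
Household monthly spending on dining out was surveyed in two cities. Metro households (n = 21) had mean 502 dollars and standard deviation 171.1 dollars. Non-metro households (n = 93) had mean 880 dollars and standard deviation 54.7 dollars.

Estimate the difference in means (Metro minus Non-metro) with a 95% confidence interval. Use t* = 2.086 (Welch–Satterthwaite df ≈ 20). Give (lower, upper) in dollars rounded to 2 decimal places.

(-456.78, -299.22)

Per-group SEs: s₁/√n₁ = 171.1/√21 = 37.3371, s₂/√n₂ = 54.7/√93 = 5.6721.
Unpooled SE of the difference: √(1394.05903641 + 32.17271841) = 37.7655.
Margin of error = t* · SE = 2.086 × 37.7655 = 78.7788.
x̄₁ − x̄₂ = 502 − 880 = -378.0000.
CI: -378.0000 ± 78.7788 = (-456.78, -299.22).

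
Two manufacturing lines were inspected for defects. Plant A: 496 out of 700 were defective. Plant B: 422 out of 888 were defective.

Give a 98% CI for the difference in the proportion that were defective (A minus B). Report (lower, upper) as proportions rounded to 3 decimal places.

(0.178, 0.289)

p̂₁ = 496/700 = 0.7086 and p̂₂ = 422/888 = 0.4752.
SE₁ = √(p̂₁(1−p̂₁)/n₁) = √(0.7086·0.2914/700) = 0.01717; SE₂ = √(0.4752·0.5248/888) = 0.01676.
Independent samples: SE of the difference = √(SE₁² + SE₂²) = √(0.0002948089 + 0.0002808976) = 0.02399.
z* for 98% confidence is 2.326, so the margin of error is 2.326 × 0.02399 = 0.05580.
Point estimate p̂₁ − p̂₂ = 0.7086 − 0.4752 = 0.2334.
0.2334 ± 0.05580 → (0.178, 0.289).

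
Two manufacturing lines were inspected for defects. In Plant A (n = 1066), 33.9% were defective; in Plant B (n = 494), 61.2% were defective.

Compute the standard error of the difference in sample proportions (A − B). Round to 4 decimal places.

The two standard errors are √(0.3390×0.6610/1066) = 0.01450 and √(0.6120×0.3880/494) = 0.02192.
Because the samples are independent, SE_diff = √(0.01450² + 0.02192²) = 0.02628.

0.0263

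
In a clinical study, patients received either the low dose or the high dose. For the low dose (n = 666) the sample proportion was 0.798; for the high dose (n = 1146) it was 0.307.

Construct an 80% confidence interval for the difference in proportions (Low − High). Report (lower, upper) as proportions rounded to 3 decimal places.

(0.464, 0.518)

Each SE is √(p̂(1−p̂)/n): √(0.7980·0.2020/666) = 0.01556 and √(0.3070·0.6930/1146) = 0.01363.
SE(p̂₁ − p̂₂) = √(SE₁² + SE₂²) = √(0.0002421136 + 0.0001857769) = 0.02069, since the two samples are independent.
At 80% confidence z* = 1.282; margin = 1.282 × 0.02069 = 0.02652.
The difference is 0.7980 − 0.3070 = 0.4910, so the interval is 0.4910 ± 0.02652 = (0.464, 0.518).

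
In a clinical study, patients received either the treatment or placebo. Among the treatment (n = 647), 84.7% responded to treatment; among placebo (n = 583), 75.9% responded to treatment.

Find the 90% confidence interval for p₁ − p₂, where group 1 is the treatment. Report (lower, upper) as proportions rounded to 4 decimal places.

The two standard errors are √(0.8470×0.1530/647) = 0.01415 and √(0.7590×0.2410/583) = 0.01771.
Because the samples are independent, SE_diff = √(0.01415² + 0.01771²) = 0.02267.
Using z* = 1.645 for 90%, ME = 1.645 × 0.02267 = 0.03729.
p̂₁ − p̂₂ = 0.0880; interval 0.0880 ± 0.03729 gives (0.0507, 0.1253).

(0.0507, 0.1253)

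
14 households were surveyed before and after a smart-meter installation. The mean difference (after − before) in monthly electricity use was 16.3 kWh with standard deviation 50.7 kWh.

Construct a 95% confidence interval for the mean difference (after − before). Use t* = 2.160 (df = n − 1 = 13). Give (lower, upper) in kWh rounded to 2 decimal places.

Paired design: SE = s_d/√n = 50.7/√14 = 13.5501.
t* = 2.160; margin of error = 2.160 × 13.5501 = 29.2682.
16.3 ± 29.2682 → (-12.97, 45.57).

(-12.97, 45.57)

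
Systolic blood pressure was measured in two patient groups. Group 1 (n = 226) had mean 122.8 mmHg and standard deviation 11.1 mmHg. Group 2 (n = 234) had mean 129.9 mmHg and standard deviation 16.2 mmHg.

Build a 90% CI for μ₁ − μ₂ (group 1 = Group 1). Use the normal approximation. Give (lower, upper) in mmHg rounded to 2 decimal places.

(-9.22, -4.98)

Per-group SEs: s₁/√n₁ = 11.1/√226 = 0.7384, s₂/√n₂ = 16.2/√234 = 1.0590.
Unpooled SE of the difference: √(0.54523456 + 1.121481) = 1.2910.
Margin of error = z* · SE = 1.645 × 1.2910 = 2.1237.
x̄₁ − x̄₂ = 122.8 − 129.9 = -7.1000.
CI: -7.1000 ± 2.1237 = (-9.22, -4.98).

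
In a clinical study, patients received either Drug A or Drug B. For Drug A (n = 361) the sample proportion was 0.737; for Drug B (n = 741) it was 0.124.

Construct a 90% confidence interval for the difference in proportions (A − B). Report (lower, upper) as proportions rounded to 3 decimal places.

(0.570, 0.656)

Each SE is √(p̂(1−p̂)/n): √(0.7370·0.2630/361) = 0.02317 and √(0.1240·0.8760/741) = 0.01211.
SE(p̂₁ − p̂₂) = √(SE₁² + SE₂²) = √(0.0005368489 + 0.0001466521) = 0.02614, since the two samples are independent.
At 90% confidence z* = 1.645; margin = 1.645 × 0.02614 = 0.04300.
The difference is 0.7370 − 0.1240 = 0.6130, so the interval is 0.6130 ± 0.04300 = (0.570, 0.656).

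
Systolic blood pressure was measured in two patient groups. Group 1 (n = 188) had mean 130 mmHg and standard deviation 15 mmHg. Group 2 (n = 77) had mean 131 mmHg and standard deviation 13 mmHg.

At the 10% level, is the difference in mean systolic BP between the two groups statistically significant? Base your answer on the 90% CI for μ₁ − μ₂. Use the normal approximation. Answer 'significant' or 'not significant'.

not significant

Standard errors of each mean: 15/√188 = 1.0940 and 13/√77 = 1.4815.
SE(x̄₁ − x̄₂) = √(1.0940² + 1.4815²) = 1.8417 for independent samples with unequal variances.
With z* = 1.645, the margin is 1.645 × 1.8417 = 3.0296.
x̄₁ − x̄₂ = 130 − 131 = -1.0000; the interval is -1.0000 ± 3.0296 = (-4.0296, 2.0296).
The interval (-4.0296, 2.0296) contains 0, so the difference is not significant.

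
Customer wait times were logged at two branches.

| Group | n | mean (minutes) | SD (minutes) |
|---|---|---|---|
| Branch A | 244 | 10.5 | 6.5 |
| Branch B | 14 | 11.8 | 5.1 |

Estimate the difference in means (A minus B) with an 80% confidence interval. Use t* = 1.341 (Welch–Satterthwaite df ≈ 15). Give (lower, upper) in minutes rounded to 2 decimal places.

SE₁ = s₁/√n₁ = 6.5/√244 = 0.4161; SE₂ = 5.1/√14 = 1.3630.
Independent samples, unequal variances: SE_diff = √(SE₁² + SE₂²) = √(0.17313921 + 1.857769) = 1.4251.
t* = 1.341, so margin of error = 1.341 × 1.4251 = 1.9111.
Difference in means = 10.5 − 11.8 = -1.3000.
-1.3000 ± 1.9111 → (-3.21, 0.61).

(-3.21, 0.61)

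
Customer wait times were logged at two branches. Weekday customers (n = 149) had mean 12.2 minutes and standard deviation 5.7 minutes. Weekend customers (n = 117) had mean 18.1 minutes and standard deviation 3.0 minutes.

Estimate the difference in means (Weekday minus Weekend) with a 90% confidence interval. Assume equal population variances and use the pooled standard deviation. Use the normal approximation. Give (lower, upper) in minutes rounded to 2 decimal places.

(-6.86, -4.94)

s_p = √[((n₁−1)s₁² + (n₂−1)s₂²)/(n₁+n₂−2)] = √[(148·5.7² + 116·3.0²)/264] = 4.7084.
SE = 4.7084·√(1/149 + 1/117) = 0.5816.
With z* = 1.645, margin = 1.645 × 0.5816 = 0.9567.
x̄₁ − x̄₂ = 12.2 − 18.1 = -5.9000; interval -5.9000 ± 0.9567 = (-6.86, -4.94).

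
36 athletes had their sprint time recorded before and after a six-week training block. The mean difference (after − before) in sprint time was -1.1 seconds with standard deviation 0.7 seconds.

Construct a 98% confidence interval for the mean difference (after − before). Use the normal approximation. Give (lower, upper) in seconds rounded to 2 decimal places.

(-1.37, -0.83)

Paired design: SE = s_d/√n = 0.7/√36 = 0.1167.
z* = 2.326; margin of error = 2.326 × 0.1167 = 0.2714.
-1.1 ± 0.2714 → (-1.37, -0.83).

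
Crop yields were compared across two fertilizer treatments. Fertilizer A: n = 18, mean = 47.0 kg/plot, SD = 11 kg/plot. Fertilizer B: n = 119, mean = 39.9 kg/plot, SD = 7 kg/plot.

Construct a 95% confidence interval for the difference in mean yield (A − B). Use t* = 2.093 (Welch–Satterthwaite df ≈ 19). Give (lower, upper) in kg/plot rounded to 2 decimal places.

SE₁ = s₁/√n₁ = 11/√18 = 2.5927; SE₂ = 7/√119 = 0.6417.
Independent samples, unequal variances: SE_diff = √(SE₁² + SE₂²) = √(6.72209329 + 0.41177889) = 2.6709.
t* = 2.093, so margin of error = 2.093 × 2.6709 = 5.5902.
Difference in means = 47.0 − 39.9 = 7.1000.
7.1000 ± 5.5902 → (1.51, 12.69).

(1.51, 12.69)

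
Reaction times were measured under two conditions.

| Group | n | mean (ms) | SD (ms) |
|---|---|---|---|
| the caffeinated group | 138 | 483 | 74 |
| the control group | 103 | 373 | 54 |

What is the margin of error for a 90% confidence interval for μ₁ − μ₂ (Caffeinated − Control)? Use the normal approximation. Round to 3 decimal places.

13.564

SE₁ = s₁/√n₁ = 74/√138 = 6.2993; SE₂ = 54/√103 = 5.3208.
Independent samples, unequal variances: SE_diff = √(SE₁² + SE₂²) = √(39.68118049 + 28.31091264) = 8.2457.
z* = 1.645, so margin of error = 1.645 × 8.2457 = 13.5642.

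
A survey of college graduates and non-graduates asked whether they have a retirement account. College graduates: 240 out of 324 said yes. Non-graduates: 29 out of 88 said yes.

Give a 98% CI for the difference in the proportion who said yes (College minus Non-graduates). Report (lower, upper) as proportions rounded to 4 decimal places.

First, p̂₁ = 240/324 = 0.7407; p̂₂ = 29/88 = 0.3295.
The two standard errors are √(0.7407×0.2593/324) = 0.02435 and √(0.3295×0.6705/88) = 0.05011.
Because the samples are independent, SE_diff = √(0.02435² + 0.05011²) = 0.05571.
Using z* = 2.326 for 98%, ME = 2.326 × 0.05571 = 0.12958.
p̂₁ − p̂₂ = 0.4112; interval 0.4112 ± 0.12958 gives (0.2816, 0.5408).

(0.2816, 0.5408)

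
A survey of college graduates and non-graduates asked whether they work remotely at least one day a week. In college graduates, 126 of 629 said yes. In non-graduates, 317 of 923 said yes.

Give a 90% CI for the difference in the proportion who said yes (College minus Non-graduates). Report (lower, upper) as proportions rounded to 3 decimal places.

Sample proportions: 126/629 = 0.2003, 317/923 = 0.3434.
Each SE is √(p̂(1−p̂)/n): √(0.2003·0.7997/629) = 0.01596 and √(0.3434·0.6566/923) = 0.01563.
SE(p̂₁ − p̂₂) = √(SE₁² + SE₂²) = √(0.0002547216 + 0.0002442969) = 0.02234, since the two samples are independent.
At 90% confidence z* = 1.645; margin = 1.645 × 0.02234 = 0.03675.
The difference is 0.2003 − 0.3434 = -0.1431, so the interval is -0.1431 ± 0.03675 = (-0.180, -0.106).

(-0.180, -0.106)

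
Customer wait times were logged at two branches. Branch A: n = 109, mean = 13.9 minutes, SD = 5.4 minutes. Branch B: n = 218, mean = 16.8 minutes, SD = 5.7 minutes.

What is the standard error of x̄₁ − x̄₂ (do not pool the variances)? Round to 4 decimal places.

Standard errors of each mean: 5.4/√109 = 0.5172 and 5.7/√218 = 0.3861.
SE(x̄₁ − x̄₂) = √(0.5172² + 0.3861²) = 0.6454 for independent samples with unequal variances.

0.6454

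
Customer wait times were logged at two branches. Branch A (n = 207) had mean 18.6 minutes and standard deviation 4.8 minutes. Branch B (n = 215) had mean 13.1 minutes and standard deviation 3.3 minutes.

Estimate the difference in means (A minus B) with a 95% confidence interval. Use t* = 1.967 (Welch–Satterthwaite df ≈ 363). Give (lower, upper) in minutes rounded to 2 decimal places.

Standard errors of each mean: 4.8/√207 = 0.3336 and 3.3/√215 = 0.2251.
SE(x̄₁ − x̄₂) = √(0.3336² + 0.2251²) = 0.4024 for independent samples with unequal variances.
With t* = 1.967, the margin is 1.967 × 0.4024 = 0.7915.
x̄₁ − x̄₂ = 18.6 − 13.1 = 5.5000; the interval is 5.5000 ± 0.7915 = (4.71, 6.29).

(4.71, 6.29)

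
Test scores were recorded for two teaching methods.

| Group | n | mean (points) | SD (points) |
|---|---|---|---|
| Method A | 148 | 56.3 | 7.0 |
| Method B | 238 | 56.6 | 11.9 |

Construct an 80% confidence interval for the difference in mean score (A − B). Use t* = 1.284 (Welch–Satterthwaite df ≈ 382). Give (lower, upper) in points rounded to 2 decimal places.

(-1.54, 0.94)

Standard errors of each mean: 7.0/√148 = 0.5754 and 11.9/√238 = 0.7714.
SE(x̄₁ − x̄₂) = √(0.5754² + 0.7714²) = 0.9624 for independent samples with unequal variances.
With t* = 1.284, the margin is 1.284 × 0.9624 = 1.2357.
x̄₁ − x̄₂ = 56.3 − 56.6 = -0.3000; the interval is -0.3000 ± 1.2357 = (-1.54, 0.94).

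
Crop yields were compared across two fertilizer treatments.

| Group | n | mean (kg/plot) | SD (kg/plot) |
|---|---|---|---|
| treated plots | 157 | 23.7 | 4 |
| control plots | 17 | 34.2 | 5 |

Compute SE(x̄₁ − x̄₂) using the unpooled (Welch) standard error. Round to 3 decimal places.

Per-group SEs: s₁/√n₁ = 4/√157 = 0.3192, s₂/√n₂ = 5/√17 = 1.2127.
Unpooled SE of the difference: √(0.10188864 + 1.47064129) = 1.2540.

1.254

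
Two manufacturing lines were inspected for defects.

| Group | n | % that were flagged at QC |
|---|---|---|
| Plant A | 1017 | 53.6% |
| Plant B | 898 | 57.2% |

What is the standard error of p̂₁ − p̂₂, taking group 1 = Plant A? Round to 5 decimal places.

The two standard errors are √(0.5360×0.4640/1017) = 0.01564 and √(0.5720×0.4280/898) = 0.01651.
Because the samples are independent, SE_diff = √(0.01564² + 0.01651²) = 0.02274.

0.02274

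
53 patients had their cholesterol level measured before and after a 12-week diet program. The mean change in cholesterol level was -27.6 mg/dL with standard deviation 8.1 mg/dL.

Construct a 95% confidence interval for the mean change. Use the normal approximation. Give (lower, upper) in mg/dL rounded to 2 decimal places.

Paired design: SE = s_d/√n = 8.1/√53 = 1.1126.
z* = 1.960; margin of error = 1.960 × 1.1126 = 2.1807.
-27.6 ± 2.1807 → (-29.78, -25.42).

(-29.78, -25.42)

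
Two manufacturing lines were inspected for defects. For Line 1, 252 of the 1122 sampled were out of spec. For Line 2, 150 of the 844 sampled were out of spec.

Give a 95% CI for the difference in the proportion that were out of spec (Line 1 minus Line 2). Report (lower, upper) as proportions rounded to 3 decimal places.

p̂₁ = 252/1122 = 0.2246 and p̂₂ = 150/844 = 0.1777.
SE₁ = √(p̂₁(1−p̂₁)/n₁) = √(0.2246·0.7754/1122) = 0.01246; SE₂ = √(0.1777·0.8223/844) = 0.01316.
Independent samples: SE of the difference = √(SE₁² + SE₂²) = √(0.0001552516 + 0.0001731856) = 0.01812.
z* for 95% confidence is 1.960, so the margin of error is 1.960 × 0.01812 = 0.03552.
Point estimate p̂₁ − p̂₂ = 0.2246 − 0.1777 = 0.0469.
0.0469 ± 0.03552 → (0.011, 0.082).

(0.011, 0.082)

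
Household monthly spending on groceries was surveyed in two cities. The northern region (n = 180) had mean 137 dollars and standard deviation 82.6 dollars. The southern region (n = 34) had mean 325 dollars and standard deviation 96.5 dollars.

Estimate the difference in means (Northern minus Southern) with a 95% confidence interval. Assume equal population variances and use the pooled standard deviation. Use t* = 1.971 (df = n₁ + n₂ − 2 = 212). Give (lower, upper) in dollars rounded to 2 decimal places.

(-219.30, -156.70)

Pooled variance s_p² = [179·82.6² + 33·96.5²] / (180+34−2) = 7210.2750, so s_p = 84.9133.
SE_diff = s_p·√(1/n₁ + 1/n₂) = 84.9133·√(1/180 + 1/34) = 15.8784.
t* = 1.971; margin = 1.971 × 15.8784 = 31.2963.
Difference = 137 − 325 = -188.0000.
-188.0000 ± 31.2963 → (-219.30, -156.70).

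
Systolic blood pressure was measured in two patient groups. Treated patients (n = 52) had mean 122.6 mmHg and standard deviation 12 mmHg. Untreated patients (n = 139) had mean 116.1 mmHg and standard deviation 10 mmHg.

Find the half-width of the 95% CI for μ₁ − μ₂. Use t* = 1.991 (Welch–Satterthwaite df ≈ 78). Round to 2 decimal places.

3.72

Per-group SEs: s₁/√n₁ = 12/√52 = 1.6641, s₂/√n₂ = 10/√139 = 0.8482.
Unpooled SE of the difference: √(2.76922881 + 0.71944324) = 1.8678.
Margin of error = t* · SE = 1.991 × 1.8678 = 3.7188.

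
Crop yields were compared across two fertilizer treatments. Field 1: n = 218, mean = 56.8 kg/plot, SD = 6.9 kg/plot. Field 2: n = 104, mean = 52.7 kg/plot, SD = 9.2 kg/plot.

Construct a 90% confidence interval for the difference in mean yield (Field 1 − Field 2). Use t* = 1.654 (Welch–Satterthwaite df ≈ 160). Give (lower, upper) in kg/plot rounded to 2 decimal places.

(2.42, 5.78)

Standard errors of each mean: 6.9/√218 = 0.4673 and 9.2/√104 = 0.9021.
SE(x̄₁ − x̄₂) = √(0.4673² + 0.9021²) = 1.0159 for independent samples with unequal variances.
With t* = 1.654, the margin is 1.654 × 1.0159 = 1.6803.
x̄₁ − x̄₂ = 56.8 − 52.7 = 4.1000; the interval is 4.1000 ± 1.6803 = (2.42, 5.78).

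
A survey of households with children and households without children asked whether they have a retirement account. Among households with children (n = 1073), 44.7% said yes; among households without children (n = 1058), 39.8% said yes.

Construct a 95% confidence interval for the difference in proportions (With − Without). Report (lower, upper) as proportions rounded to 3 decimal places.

(0.007, 0.091)

Each SE is √(p̂(1−p̂)/n): √(0.4470·0.5530/1073) = 0.01518 and √(0.3980·0.6020/1058) = 0.01505.
SE(p̂₁ − p̂₂) = √(SE₁² + SE₂²) = √(0.0002304324 + 0.0002265025) = 0.02138, since the two samples are independent.
At 95% confidence z* = 1.960; margin = 1.960 × 0.02138 = 0.04190.
The difference is 0.4470 − 0.3980 = 0.0490, so the interval is 0.0490 ± 0.04190 = (0.007, 0.091).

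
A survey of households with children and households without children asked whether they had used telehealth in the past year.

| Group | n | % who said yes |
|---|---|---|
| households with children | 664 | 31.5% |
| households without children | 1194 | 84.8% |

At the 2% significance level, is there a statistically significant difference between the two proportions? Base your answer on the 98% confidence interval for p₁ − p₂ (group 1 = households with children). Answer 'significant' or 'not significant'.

significant

The two standard errors are √(0.3150×0.6850/664) = 0.01803 and √(0.8480×0.1520/1194) = 0.01039.
Because the samples are independent, SE_diff = √(0.01803² + 0.01039²) = 0.02081.
Using z* = 2.326 for 98%, ME = 2.326 × 0.02081 = 0.04840.
p̂₁ − p̂₂ = -0.5330; interval -0.5330 ± 0.04840 gives (-0.58140, -0.48460).
The interval (-0.58140, -0.48460) does not contain 0, so the difference is significant.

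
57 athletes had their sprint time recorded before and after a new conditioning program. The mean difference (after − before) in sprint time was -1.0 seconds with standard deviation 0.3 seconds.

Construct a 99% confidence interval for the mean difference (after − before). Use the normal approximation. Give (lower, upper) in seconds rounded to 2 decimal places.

(-1.10, -0.90)

This is a matched-pairs design, so SE = s_d/√n = 0.3/√57 = 0.0397.
Margin = 2.576 × 0.0397 = 0.1023; the interval is -1.0 ± 0.1023 = (-1.10, -0.90).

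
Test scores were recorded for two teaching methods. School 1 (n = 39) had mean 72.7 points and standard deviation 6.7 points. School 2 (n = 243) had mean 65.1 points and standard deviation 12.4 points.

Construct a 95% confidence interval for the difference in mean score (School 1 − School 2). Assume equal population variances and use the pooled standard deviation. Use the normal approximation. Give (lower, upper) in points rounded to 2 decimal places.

Pooled variance s_p² = [38·6.7² + 242·12.4²] / (39+243−2) = 138.9848, so s_p = 11.7892.
SE_diff = s_p·√(1/n₁ + 1/n₂) = 11.7892·√(1/39 + 1/243) = 2.0336.
z* = 1.960; margin = 1.960 × 2.0336 = 3.9859.
Difference = 72.7 − 65.1 = 7.6000.
7.6000 ± 3.9859 → (3.61, 11.59).

(3.61, 11.59)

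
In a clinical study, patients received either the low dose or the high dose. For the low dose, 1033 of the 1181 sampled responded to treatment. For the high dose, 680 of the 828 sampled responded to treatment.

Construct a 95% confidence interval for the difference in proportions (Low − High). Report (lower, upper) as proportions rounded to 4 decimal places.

(0.0212, 0.0856)

Sample proportions: 1033/1181 = 0.8747, 680/828 = 0.8213.
Each SE is √(p̂(1−p̂)/n): √(0.8747·0.1253/1181) = 0.00963 and √(0.8213·0.1787/828) = 0.01331.
SE(p̂₁ − p̂₂) = √(SE₁² + SE₂²) = √(0.0000927369 + 0.0001771561) = 0.01643, since the two samples are independent.
At 95% confidence z* = 1.960; margin = 1.960 × 0.01643 = 0.03220.
The difference is 0.8747 − 0.8213 = 0.0534, so the interval is 0.0534 ± 0.03220 = (0.0212, 0.0856).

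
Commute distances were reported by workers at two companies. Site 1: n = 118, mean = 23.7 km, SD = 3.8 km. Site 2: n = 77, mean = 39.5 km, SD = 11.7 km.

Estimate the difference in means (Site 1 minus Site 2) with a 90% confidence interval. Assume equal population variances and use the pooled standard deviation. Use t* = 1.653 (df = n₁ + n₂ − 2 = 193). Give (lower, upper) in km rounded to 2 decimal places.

(-17.72, -13.88)

Pooled variance s_p² = [117·3.8² + 76·11.7²] / (118+77−2) = 62.6587, so s_p = 7.9157.
SE_diff = s_p·√(1/n₁ + 1/n₂) = 7.9157·√(1/118 + 1/77) = 1.1596.
t* = 1.653; margin = 1.653 × 1.1596 = 1.9168.
Difference = 23.7 − 39.5 = -15.8000.
-15.8000 ± 1.9168 → (-17.72, -13.88).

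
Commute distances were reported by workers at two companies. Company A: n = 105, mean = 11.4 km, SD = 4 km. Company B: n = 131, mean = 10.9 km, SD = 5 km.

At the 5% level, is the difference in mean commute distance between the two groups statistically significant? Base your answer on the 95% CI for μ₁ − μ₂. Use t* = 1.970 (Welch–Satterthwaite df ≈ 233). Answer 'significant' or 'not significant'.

not significant

SE₁ = s₁/√n₁ = 4/√105 = 0.3904; SE₂ = 5/√131 = 0.4369.
Independent samples, unequal variances: SE_diff = √(SE₁² + SE₂²) = √(0.15241216 + 0.19088161) = 0.5859.
t* = 1.970, so margin of error = 1.970 × 0.5859 = 1.1542.
Difference in means = 11.4 − 10.9 = 0.5000.
0.5000 ± 1.1542 → (-0.6542, 1.6542).
The interval (-0.6542, 1.6542) contains 0, so the difference is not significant.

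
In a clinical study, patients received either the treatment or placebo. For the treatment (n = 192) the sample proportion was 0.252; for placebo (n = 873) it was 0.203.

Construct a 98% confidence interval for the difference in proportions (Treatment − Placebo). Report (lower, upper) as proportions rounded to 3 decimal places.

Each SE is √(p̂(1−p̂)/n): √(0.2520·0.7480/192) = 0.03133 and √(0.2030·0.7970/873) = 0.01361.
SE(p̂₁ − p̂₂) = √(SE₁² + SE₂²) = √(0.0009815689 + 0.0001852321) = 0.03416, since the two samples are independent.
At 98% confidence z* = 2.326; margin = 2.326 × 0.03416 = 0.07946.
The difference is 0.2520 − 0.2030 = 0.0490, so the interval is 0.0490 ± 0.07946 = (-0.030, 0.128).

(-0.030, 0.128)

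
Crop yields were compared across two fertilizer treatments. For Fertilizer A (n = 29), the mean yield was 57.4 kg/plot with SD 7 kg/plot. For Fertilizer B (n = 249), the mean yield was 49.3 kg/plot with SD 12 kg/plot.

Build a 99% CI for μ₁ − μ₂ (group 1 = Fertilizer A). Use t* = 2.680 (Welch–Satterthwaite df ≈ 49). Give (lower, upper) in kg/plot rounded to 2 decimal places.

Standard errors of each mean: 7/√29 = 1.2999 and 12/√249 = 0.7605.
SE(x̄₁ − x̄₂) = √(1.2999² + 0.7605²) = 1.5060 for independent samples with unequal variances.
With t* = 2.680, the margin is 2.680 × 1.5060 = 4.0361.
x̄₁ − x̄₂ = 57.4 − 49.3 = 8.1000; the interval is 8.1000 ± 4.0361 = (4.06, 12.14).

(4.06, 12.14)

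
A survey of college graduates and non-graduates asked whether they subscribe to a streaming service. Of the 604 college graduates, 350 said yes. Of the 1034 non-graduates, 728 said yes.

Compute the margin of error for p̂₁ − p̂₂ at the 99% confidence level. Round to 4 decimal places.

p̂₁ = 350/604 = 0.5795 and p̂₂ = 728/1034 = 0.7041.
SE₁ = √(p̂₁(1−p̂₁)/n₁) = √(0.5795·0.4205/604) = 0.02009; SE₂ = √(0.7041·0.2959/1034) = 0.01419.
Independent samples: SE of the difference = √(SE₁² + SE₂²) = √(0.0004036081 + 0.0002013561) = 0.02460.
z* for 99% confidence is 2.576, so the margin of error is 2.576 × 0.02460 = 0.06337.

0.0634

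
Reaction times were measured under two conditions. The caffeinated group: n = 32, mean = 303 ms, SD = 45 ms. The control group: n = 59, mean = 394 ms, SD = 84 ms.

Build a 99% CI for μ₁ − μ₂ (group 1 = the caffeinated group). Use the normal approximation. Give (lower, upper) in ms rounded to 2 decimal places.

(-125.84, -56.16)

SE₁ = s₁/√n₁ = 45/√32 = 7.9550; SE₂ = 84/√59 = 10.9359.
Independent samples, unequal variances: SE_diff = √(SE₁² + SE₂²) = √(63.282025 + 119.59390881) = 13.5232.
z* = 2.576, so margin of error = 2.576 × 13.5232 = 34.8358.
Difference in means = 303 − 394 = -91.0000.
-91.0000 ± 34.8358 → (-125.84, -56.16).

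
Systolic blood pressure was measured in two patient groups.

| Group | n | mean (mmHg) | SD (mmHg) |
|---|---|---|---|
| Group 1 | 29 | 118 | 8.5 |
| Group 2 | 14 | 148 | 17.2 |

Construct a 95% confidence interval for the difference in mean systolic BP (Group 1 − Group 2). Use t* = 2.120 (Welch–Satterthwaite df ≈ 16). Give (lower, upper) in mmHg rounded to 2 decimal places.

Standard errors of each mean: 8.5/√29 = 1.5784 and 17.2/√14 = 4.5969.
SE(x̄₁ − x̄₂) = √(1.5784² + 4.5969²) = 4.8603 for independent samples with unequal variances.
With t* = 2.120, the margin is 2.120 × 4.8603 = 10.3038.
x̄₁ − x̄₂ = 118 − 148 = -30.0000; the interval is -30.0000 ± 10.3038 = (-40.30, -19.70).

(-40.30, -19.70)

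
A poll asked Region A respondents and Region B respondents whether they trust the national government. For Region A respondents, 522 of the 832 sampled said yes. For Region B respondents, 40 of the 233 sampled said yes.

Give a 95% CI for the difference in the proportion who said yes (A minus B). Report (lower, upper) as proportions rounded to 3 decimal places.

(0.397, 0.514)

First, p̂₁ = 522/832 = 0.6274; p̂₂ = 40/233 = 0.1717.
The two standard errors are √(0.6274×0.3726/832) = 0.01676 and √(0.1717×0.8283/233) = 0.02471.
Because the samples are independent, SE_diff = √(0.01676² + 0.02471²) = 0.02986.
Using z* = 1.960 for 95%, ME = 1.960 × 0.02986 = 0.05853.
p̂₁ − p̂₂ = 0.4557; interval 0.4557 ± 0.05853 gives (0.397, 0.514).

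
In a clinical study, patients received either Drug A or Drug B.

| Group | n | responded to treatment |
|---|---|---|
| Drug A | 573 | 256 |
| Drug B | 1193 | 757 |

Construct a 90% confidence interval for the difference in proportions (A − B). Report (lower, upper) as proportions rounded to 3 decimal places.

Sample proportions: 256/573 = 0.4468, 757/1193 = 0.6345.
Each SE is √(p̂(1−p̂)/n): √(0.4468·0.5532/573) = 0.02077 and √(0.6345·0.3655/1193) = 0.01394.
SE(p̂₁ − p̂₂) = √(SE₁² + SE₂²) = √(0.0004313929 + 0.0001943236) = 0.02501, since the two samples are independent.
At 90% confidence z* = 1.645; margin = 1.645 × 0.02501 = 0.04114.
The difference is 0.4468 − 0.6345 = -0.1877, so the interval is -0.1877 ± 0.04114 = (-0.229, -0.147).

(-0.229, -0.147)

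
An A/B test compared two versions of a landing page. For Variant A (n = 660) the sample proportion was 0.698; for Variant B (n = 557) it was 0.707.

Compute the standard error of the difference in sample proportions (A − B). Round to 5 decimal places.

0.02629

SE₁ = √(p̂₁(1−p̂₁)/n₁) = √(0.6980·0.3020/660) = 0.01787; SE₂ = √(0.7070·0.2930/557) = 0.01928.
Independent samples: SE of the difference = √(SE₁² + SE₂²) = √(0.0003193369 + 0.0003717184) = 0.02629.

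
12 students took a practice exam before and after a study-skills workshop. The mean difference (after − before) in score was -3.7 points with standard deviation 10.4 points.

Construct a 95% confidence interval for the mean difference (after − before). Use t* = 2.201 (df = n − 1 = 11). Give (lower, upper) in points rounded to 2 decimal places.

Paired design: SE = s_d/√n = 10.4/√12 = 3.0022.
t* = 2.201; margin of error = 2.201 × 3.0022 = 6.6078.
-3.7 ± 6.6078 → (-10.31, 2.91).

(-10.31, 2.91)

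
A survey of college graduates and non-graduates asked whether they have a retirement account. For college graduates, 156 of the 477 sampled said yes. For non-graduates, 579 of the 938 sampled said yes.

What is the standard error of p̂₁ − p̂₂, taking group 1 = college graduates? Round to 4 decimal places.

Sample proportions: 156/477 = 0.3270, 579/938 = 0.6173.
Each SE is √(p̂(1−p̂)/n): √(0.3270·0.6730/477) = 0.02148 and √(0.6173·0.3827/938) = 0.01587.
SE(p̂₁ − p̂₂) = √(SE₁² + SE₂²) = √(0.0004613904 + 0.0002518569) = 0.02671, since the two samples are independent.

0.0267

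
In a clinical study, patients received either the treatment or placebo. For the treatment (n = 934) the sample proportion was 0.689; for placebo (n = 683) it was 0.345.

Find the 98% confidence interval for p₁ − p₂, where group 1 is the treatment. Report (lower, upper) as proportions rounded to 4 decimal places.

SE₁ = √(p̂₁(1−p̂₁)/n₁) = √(0.6890·0.3110/934) = 0.01515; SE₂ = √(0.3450·0.6550/683) = 0.01819.
Independent samples: SE of the difference = √(SE₁² + SE₂²) = √(0.0002295225 + 0.0003308761) = 0.02367.
z* for 98% confidence is 2.326, so the margin of error is 2.326 × 0.02367 = 0.05506.
Point estimate p̂₁ − p̂₂ = 0.6890 − 0.3450 = 0.3440.
0.3440 ± 0.05506 → (0.2889, 0.3991).

(0.2889, 0.3991)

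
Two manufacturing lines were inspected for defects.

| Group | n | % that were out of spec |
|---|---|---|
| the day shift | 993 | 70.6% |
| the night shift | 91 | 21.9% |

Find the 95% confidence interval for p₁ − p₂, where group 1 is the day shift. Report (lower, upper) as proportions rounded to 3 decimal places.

(0.397, 0.577)

Each SE is √(p̂(1−p̂)/n): √(0.7060·0.2940/993) = 0.01446 and √(0.2190·0.7810/91) = 0.04335.
SE(p̂₁ − p̂₂) = √(SE₁² + SE₂²) = √(0.0002090916 + 0.0018792225) = 0.04570, since the two samples are independent.
At 95% confidence z* = 1.960; margin = 1.960 × 0.04570 = 0.08957.
The difference is 0.7060 − 0.2190 = 0.4870, so the interval is 0.4870 ± 0.08957 = (0.397, 0.577).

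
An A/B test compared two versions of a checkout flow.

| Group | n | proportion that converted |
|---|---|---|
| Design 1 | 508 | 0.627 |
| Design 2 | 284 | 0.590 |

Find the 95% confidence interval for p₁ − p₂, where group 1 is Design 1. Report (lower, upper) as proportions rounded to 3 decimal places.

(-0.034, 0.108)

Each SE is √(p̂(1−p̂)/n): √(0.6270·0.3730/508) = 0.02146 and √(0.5900·0.4100/284) = 0.02918.
SE(p̂₁ − p̂₂) = √(SE₁² + SE₂²) = √(0.0004605316 + 0.0008514724) = 0.03622, since the two samples are independent.
At 95% confidence z* = 1.960; margin = 1.960 × 0.03622 = 0.07099.
The difference is 0.6270 − 0.5900 = 0.0370, so the interval is 0.0370 ± 0.07099 = (-0.034, 0.108).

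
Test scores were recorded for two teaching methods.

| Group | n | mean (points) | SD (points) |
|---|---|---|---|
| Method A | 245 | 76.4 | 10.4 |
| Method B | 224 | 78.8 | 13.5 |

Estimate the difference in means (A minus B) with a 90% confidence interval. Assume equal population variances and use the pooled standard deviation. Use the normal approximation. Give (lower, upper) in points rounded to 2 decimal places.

(-4.22, -0.58)

s_p = √[((n₁−1)s₁² + (n₂−1)s₂²)/(n₁+n₂−2)] = √[(244·10.4² + 223·13.5²)/467] = 11.9808.
SE = 11.9808·√(1/245 + 1/224) = 1.1076.
With z* = 1.645, margin = 1.645 × 1.1076 = 1.8220.
x̄₁ − x̄₂ = 76.4 − 78.8 = -2.4000; interval -2.4000 ± 1.8220 = (-4.22, -0.58).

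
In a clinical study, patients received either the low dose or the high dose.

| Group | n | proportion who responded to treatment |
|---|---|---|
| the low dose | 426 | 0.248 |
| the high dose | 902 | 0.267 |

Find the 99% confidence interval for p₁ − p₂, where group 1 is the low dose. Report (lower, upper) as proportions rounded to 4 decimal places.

The two standard errors are √(0.2480×0.7520/426) = 0.02092 and √(0.2670×0.7330/902) = 0.01473.
Because the samples are independent, SE_diff = √(0.02092² + 0.01473²) = 0.02559.
Using z* = 2.576 for 99%, ME = 2.576 × 0.02559 = 0.06592.
p̂₁ − p̂₂ = -0.0190; interval -0.0190 ± 0.06592 gives (-0.0849, 0.0469).

(-0.0849, 0.0469)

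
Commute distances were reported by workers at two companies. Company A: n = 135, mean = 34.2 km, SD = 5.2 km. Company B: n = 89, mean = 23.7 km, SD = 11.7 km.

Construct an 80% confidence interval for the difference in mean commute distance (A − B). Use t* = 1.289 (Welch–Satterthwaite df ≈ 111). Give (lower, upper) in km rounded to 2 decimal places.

SE₁ = s₁/√n₁ = 5.2/√135 = 0.4475; SE₂ = 11.7/√89 = 1.2402.
Independent samples, unequal variances: SE_diff = √(SE₁² + SE₂²) = √(0.20025625 + 1.53809604) = 1.3185.
t* = 1.289, so margin of error = 1.289 × 1.3185 = 1.6995.
Difference in means = 34.2 − 23.7 = 10.5000.
10.5000 ± 1.6995 → (8.80, 12.20).

(8.80, 12.20)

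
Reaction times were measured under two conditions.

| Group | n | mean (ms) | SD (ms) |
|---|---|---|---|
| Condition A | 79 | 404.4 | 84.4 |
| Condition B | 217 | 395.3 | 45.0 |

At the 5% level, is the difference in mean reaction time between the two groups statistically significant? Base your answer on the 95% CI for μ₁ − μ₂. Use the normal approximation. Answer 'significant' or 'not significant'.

SE₁ = s₁/√n₁ = 84.4/√79 = 9.4957; SE₂ = 45.0/√217 = 3.0548.
Independent samples, unequal variances: SE_diff = √(SE₁² + SE₂²) = √(90.16831849 + 9.33180304) = 9.9750.
z* = 1.960, so margin of error = 1.960 × 9.9750 = 19.5510.
Difference in means = 404.4 − 395.3 = 9.1000.
9.1000 ± 19.5510 → (-10.4510, 28.6510).
The interval (-10.4510, 28.6510) contains 0, so the difference is not significant.

not significant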